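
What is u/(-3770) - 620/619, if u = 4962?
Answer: -2704439/1166815 ≈ -2.3178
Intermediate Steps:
u/(-3770) - 620/619 = 4962/(-3770) - 620/619 = 4962*(-1/3770) - 620*1/619 = -2481/1885 - 620/619 = -2704439/1166815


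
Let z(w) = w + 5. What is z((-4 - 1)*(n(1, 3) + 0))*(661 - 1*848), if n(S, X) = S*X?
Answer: 1870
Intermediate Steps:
z(w) = 5 + w
z((-4 - 1)*(n(1, 3) + 0))*(661 - 1*848) = (5 + (-4 - 1)*(1*3 + 0))*(661 - 1*848) = (5 - 5*(3 + 0))*(661 - 848) = (5 - 5*3)*(-187) = (5 - 15)*(-187) = -10*(-187) = 1870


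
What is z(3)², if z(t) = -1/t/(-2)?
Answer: 1/36 ≈ 0.027778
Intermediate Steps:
z(t) = 1/(2*t) (z(t) = -1/t*(-½) = 1/(2*t))
z(3)² = ((½)/3)² = ((½)*(⅓))² = (⅙)² = 1/36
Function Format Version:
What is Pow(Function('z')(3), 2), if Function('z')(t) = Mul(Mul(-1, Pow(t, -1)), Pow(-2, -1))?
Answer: Rational(1, 36) ≈ 0.027778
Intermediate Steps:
Function('z')(t) = Mul(Rational(1, 2), Pow(t, -1)) (Function('z')(t) = Mul(Mul(-1, Pow(t, -1)), Rational(-1, 2)) = Mul(Rational(1, 2), Pow(t, -1)))
Pow(Function('z')(3), 2) = Pow(Mul(Rational(1, 2), Pow(3, -1)), 2) = Pow(Mul(Rational(1, 2), Rational(1, 3)), 2) = Pow(Rational(1, 6), 2) = Rational(1, 36)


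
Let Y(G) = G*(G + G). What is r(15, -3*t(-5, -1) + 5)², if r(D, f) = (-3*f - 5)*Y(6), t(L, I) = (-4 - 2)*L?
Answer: 324000000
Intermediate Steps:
Y(G) = 2*G² (Y(G) = G*(2*G) = 2*G²)
t(L, I) = -6*L
r(D, f) = -360 - 216*f (r(D, f) = (-3*f - 5)*(2*6²) = (-5 - 3*f)*(2*36) = (-5 - 3*f)*72 = -360 - 216*f)
r(15, -3*t(-5, -1) + 5)² = (-360 - 216*(-(-18)*(-5) + 5))² = (-360 - 216*(-3*30 + 5))² = (-360 - 216*(-90 + 5))² = (-360 - 216*(-85))² = (-360 + 18360)² = 18000² = 324000000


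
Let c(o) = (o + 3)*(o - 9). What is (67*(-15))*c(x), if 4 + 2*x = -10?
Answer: -64320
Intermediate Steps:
x = -7 (x = -2 + (½)*(-10) = -2 - 5 = -7)
c(o) = (-9 + o)*(3 + o) (c(o) = (3 + o)*(-9 + o) = (-9 + o)*(3 + o))
(67*(-15))*c(x) = (67*(-15))*(-27 + (-7)² - 6*(-7)) = -1005*(-27 + 49 + 42) = -1005*64 = -64320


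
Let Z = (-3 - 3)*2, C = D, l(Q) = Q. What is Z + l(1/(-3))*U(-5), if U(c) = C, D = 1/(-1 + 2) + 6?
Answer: -43/3 ≈ -14.333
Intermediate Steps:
D = 7 (D = 1/1 + 6 = 1 + 6 = 7)
C = 7
U(c) = 7
Z = -12 (Z = -6*2 = -12)
Z + l(1/(-3))*U(-5) = -12 + 7/(-3) = -12 - 1/3*7 = -12 - 7/3 = -43/3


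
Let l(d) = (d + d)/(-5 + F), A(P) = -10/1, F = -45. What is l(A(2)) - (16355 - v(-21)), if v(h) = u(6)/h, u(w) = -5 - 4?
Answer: -572396/35 ≈ -16354.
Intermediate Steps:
u(w) = -9
v(h) = -9/h
A(P) = -10 (A(P) = -10*1 = -10)
l(d) = -d/25 (l(d) = (d + d)/(-5 - 45) = (2*d)/(-50) = (2*d)*(-1/50) = -d/25)
l(A(2)) - (16355 - v(-21)) = -1/25*(-10) - (16355 - (-9)/(-21)) = ⅖ - (16355 - (-9)*(-1)/21) = ⅖ - (16355 - 1*3/7) = ⅖ - (16355 - 3/7) = ⅖ - 1*114482/7 = ⅖ - 114482/7 = -572396/35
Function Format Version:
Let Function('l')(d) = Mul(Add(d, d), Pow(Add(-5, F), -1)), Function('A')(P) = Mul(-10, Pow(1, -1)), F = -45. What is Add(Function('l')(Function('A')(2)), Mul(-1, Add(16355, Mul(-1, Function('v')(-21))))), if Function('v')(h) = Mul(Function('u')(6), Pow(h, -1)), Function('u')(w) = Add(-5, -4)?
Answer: Rational(-572396, 35) ≈ -16354.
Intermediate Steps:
Function('u')(w) = -9
Function('v')(h) = Mul(-9, Pow(h, -1))
Function('A')(P) = -10 (Function('A')(P) = Mul(-10, 1) = -10)
Function('l')(d) = Mul(Rational(-1, 25), d) (Function('l')(d) = Mul(Add(d, d), Pow(Add(-5, -45), -1)) = Mul(Mul(2, d), Pow(-50, -1)) = Mul(Mul(2, d), Rational(-1, 50)) = Mul(Rational(-1, 25), d))
Add(Function('l')(Function('A')(2)), Mul(-1, Add(16355, Mul(-1, Function('v')(-21))))) = Add(Mul(Rational(-1, 25), -10), Mul(-1, Add(16355, Mul(-1, Mul(-9, Pow(-21, -1)))))) = Add(Rational(2, 5), Mul(-1, Add(16355, Mul(-1, Mul(-9, Rational(-1, 21)))))) = Add(Rational(2, 5), Mul(-1, Add(16355, Mul(-1, Rational(3, 7))))) = Add(Rational(2, 5), Mul(-1, Add(16355, Rational(-3, 7)))) = Add(Rational(2, 5), Mul(-1, Rational(114482, 7))) = Add(Rational(2, 5), Rational(-114482, 7)) = Rational(-572396, 35)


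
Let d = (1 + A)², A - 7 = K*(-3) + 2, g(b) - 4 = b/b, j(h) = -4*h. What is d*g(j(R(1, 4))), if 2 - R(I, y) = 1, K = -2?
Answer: 1280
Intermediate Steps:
R(I, y) = 1 (R(I, y) = 2 - 1*1 = 2 - 1 = 1)
g(b) = 5 (g(b) = 4 + b/b = 4 + 1 = 5)
A = 15 (A = 7 + (-2*(-3) + 2) = 7 + (6 + 2) = 7 + 8 = 15)
d = 256 (d = (1 + 15)² = 16² = 256)
d*g(j(R(1, 4))) = 256*5 = 1280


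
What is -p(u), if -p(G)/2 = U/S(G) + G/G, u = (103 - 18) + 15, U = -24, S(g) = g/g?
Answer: -46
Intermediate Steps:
S(g) = 1
u = 100 (u = 85 + 15 = 100)
p(G) = 46 (p(G) = -2*(-24/1 + G/G) = -2*(-24*1 + 1) = -2*(-24 + 1) = -2*(-23) = 46)
-p(u) = -1*46 = -46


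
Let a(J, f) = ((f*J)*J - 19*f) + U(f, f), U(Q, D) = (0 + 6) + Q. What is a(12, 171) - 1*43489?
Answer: -21937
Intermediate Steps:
U(Q, D) = 6 + Q
a(J, f) = 6 - 18*f + f*J² (a(J, f) = ((f*J)*J - 19*f) + (6 + f) = ((J*f)*J - 19*f) + (6 + f) = (f*J² - 19*f) + (6 + f) = (-19*f + f*J²) + (6 + f) = 6 - 18*f + f*J²)
a(12, 171) - 1*43489 = (6 - 18*171 + 171*12²) - 1*43489 = (6 - 3078 + 171*144) - 43489 = (6 - 3078 + 24624) - 43489 = 21552 - 43489 = -21937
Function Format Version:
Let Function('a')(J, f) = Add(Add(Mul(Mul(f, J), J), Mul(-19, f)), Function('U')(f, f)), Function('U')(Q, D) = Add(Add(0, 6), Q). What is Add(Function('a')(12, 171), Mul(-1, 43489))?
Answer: -21937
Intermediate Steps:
Function('U')(Q, D) = Add(6, Q)
Function('a')(J, f) = Add(6, Mul(-18, f), Mul(f, Pow(J, 2))) (Function('a')(J, f) = Add(Add(Mul(Mul(f, J), J), Mul(-19, f)), Add(6, f)) = Add(Add(Mul(Mul(J, f), J), Mul(-19, f)), Add(6, f)) = Add(Add(Mul(f, Pow(J, 2)), Mul(-19, f)), Add(6, f)) = Add(Add(Mul(-19, f), Mul(f, Pow(J, 2))), Add(6, f)) = Add(6, Mul(-18, f), Mul(f, Pow(J, 2))))
Add(Function('a')(12, 171), Mul(-1, 43489)) = Add(Add(6, Mul(-18, 171), Mul(171, Pow(12, 2))), Mul(-1, 43489)) = Add(Add(6, -3078, Mul(171, 144)), -43489) = Add(Add(6, -3078, 24624), -43489) = Add(21552, -43489) = -21937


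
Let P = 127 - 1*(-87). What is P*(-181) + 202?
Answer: -38532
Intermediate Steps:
P = 214 (P = 127 + 87 = 214)
P*(-181) + 202 = 214*(-181) + 202 = -38734 + 202 = -38532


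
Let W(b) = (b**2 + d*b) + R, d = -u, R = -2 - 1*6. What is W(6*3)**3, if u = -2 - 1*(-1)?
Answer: 37259704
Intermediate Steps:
u = -1 (u = -2 + 1 = -1)
R = -8 (R = -2 - 6 = -8)
d = 1 (d = -1*(-1) = 1)
W(b) = -8 + b + b**2 (W(b) = (b**2 + 1*b) - 8 = (b**2 + b) - 8 = (b + b**2) - 8 = -8 + b + b**2)
W(6*3)**3 = (-8 + 6*3 + (6*3)**2)**3 = (-8 + 18 + 18**2)**3 = (-8 + 18 + 324)**3 = 334**3 = 37259704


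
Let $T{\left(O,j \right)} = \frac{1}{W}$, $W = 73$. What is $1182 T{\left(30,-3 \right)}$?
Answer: $\frac{1182}{73} \approx 16.192$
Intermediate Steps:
$T{\left(O,j \right)} = \frac{1}{73}$
$1182 T{\left(30,-3 \right)} = 1182 \cdot \frac{1}{73} = \frac{1182}{73}$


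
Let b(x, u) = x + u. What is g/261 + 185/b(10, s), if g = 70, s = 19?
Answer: 1735/261 ≈ 6.6475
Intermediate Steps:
b(x, u) = u + x
g/261 + 185/b(10, s) = 70/261 + 185/(19 + 10) = 70*(1/261) + 185/29 = 70/261 + 185*(1/29) = 70/261 + 185/29 = 1735/261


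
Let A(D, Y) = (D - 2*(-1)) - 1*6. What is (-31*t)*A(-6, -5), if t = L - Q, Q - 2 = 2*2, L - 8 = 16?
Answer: 5580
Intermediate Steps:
L = 24 (L = 8 + 16 = 24)
Q = 6 (Q = 2 + 2*2 = 2 + 4 = 6)
A(D, Y) = -4 + D (A(D, Y) = (D + 2) - 6 = (2 + D) - 6 = -4 + D)
t = 18 (t = 24 - 1*6 = 24 - 6 = 18)
(-31*t)*A(-6, -5) = (-31*18)*(-4 - 6) = -558*(-10) = 5580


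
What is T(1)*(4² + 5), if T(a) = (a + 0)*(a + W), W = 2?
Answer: 63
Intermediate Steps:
T(a) = a*(2 + a) (T(a) = (a + 0)*(a + 2) = a*(2 + a))
T(1)*(4² + 5) = (1*(2 + 1))*(4² + 5) = (1*3)*(16 + 5) = 3*21 = 63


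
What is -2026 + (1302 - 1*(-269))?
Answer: -455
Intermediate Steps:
-2026 + (1302 - 1*(-269)) = -2026 + (1302 + 269) = -2026 + 1571 = -455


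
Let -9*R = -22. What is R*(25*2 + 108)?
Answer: 3476/9 ≈ 386.22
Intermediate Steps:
R = 22/9 (R = -⅑*(-22) = 22/9 ≈ 2.4444)
R*(25*2 + 108) = 22*(25*2 + 108)/9 = 22*(50 + 108)/9 = (22/9)*158 = 3476/9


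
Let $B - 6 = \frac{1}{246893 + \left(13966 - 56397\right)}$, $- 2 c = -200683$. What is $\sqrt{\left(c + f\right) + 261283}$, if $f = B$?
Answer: $\frac{\sqrt{419940499410914}}{34077} \approx 601.36$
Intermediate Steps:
$c = \frac{200683}{2}$ ($c = \left(- \frac{1}{2}\right) \left(-200683\right) = \frac{200683}{2} \approx 1.0034 \cdot 10^{5}$)
$B = \frac{1226773}{204462}$ ($B = 6 + \frac{1}{246893 + \left(13966 - 56397\right)} = 6 + \frac{1}{246893 - 42431} = 6 + \frac{1}{204462} = \frac{1226773}{204462} \approx 6.0$)
$f = \frac{1226773}{204462} \approx 6.0$
$\sqrt{\left(c + f\right) + 261283} = \sqrt{\left(\frac{200683}{2} + \frac{1226773}{204462}\right) + 261283} = \sqrt{\frac{10258625273}{102231} + 261283} = \sqrt{\frac{36969847646}{102231}} = \frac{\sqrt{419940499410914}}{34077}$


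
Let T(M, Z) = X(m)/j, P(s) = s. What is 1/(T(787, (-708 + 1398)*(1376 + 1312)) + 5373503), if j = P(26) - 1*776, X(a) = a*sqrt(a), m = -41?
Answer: 3022595437500/16241925651192631421 - 30750*I*sqrt(41)/16241925651192631421 ≈ 1.861e-7 - 1.2123e-14*I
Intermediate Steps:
X(a) = a**(3/2)
j = -750 (j = 26 - 1*776 = 26 - 776 = -750)
T(M, Z) = 41*I*sqrt(41)/750 (T(M, Z) = (-41)**(3/2)/(-750) = -41*I*sqrt(41)*(-1/750) = 41*I*sqrt(41)/750)
1/(T(787, (-708 + 1398)*(1376 + 1312)) + 5373503) = 1/(41*I*sqrt(41)/750 + 5373503) = 1/(5373503 + 41*I*sqrt(41)/750)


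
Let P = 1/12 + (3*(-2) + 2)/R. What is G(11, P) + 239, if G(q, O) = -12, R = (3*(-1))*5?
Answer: 227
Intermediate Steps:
R = -15 (R = -3*5 = -15)
P = 7/20 (P = 1/12 + (3*(-2) + 2)/(-15) = 1*(1/12) + (-6 + 2)*(-1/15) = 1/12 - 4*(-1/15) = 1/12 + 4/15 = 7/20 ≈ 0.35000)
G(11, P) + 239 = -12 + 239 = 227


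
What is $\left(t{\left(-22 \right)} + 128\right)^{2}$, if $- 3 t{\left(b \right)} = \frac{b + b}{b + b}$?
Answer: $\frac{146689}{9} \approx 16299.0$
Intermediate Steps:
$t{\left(b \right)} = - \frac{1}{3}$ ($t{\left(b \right)} = - \frac{\left(b + b\right) \frac{1}{b + b}}{3} = - \frac{2 b \frac{1}{2 b}}{3} = \left(- \frac{1}{3}\right) 1 = - \frac{1}{3}$)
$\left(t{\left(-22 \right)} + 128\right)^{2} = \left(- \frac{1}{3} + 128\right)^{2} = \left(\frac{383}{3}\right)^{2} = \frac{146689}{9}$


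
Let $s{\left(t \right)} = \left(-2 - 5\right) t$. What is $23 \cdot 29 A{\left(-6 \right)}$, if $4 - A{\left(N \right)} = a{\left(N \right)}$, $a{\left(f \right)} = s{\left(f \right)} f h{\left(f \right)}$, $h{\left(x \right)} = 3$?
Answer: $506920$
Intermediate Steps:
$s{\left(t \right)} = - 7 t$
$a{\left(f \right)} = - 21 f^{2}$ ($a{\left(f \right)} = - 7 f f 3 = - 7 f^{2} \cdot 3 = - 21 f^{2}$)
$A{\left(N \right)} = 4 + 21 N^{2}$ ($A{\left(N \right)} = 4 - - 21 N^{2} = 4 + 21 N^{2}$)
$23 \cdot 29 A{\left(-6 \right)} = 23 \cdot 29 \left(4 + 21 \left(-6\right)^{2}\right) = 667 \left(4 + 21 \cdot 36\right) = 667 \left(4 + 756\right) = 667 \cdot 760 = 506920$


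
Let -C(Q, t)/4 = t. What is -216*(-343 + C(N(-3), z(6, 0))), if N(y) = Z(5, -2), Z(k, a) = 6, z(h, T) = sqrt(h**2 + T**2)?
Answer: 79272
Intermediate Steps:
z(h, T) = sqrt(T**2 + h**2)
N(y) = 6
C(Q, t) = -4*t
-216*(-343 + C(N(-3), z(6, 0))) = -216*(-343 - 4*sqrt(0**2 + 6**2)) = -216*(-343 - 4*sqrt(0 + 36)) = -216*(-343 - 4*sqrt(36)) = -216*(-343 - 4*6) = -216*(-343 - 24) = -216*(-367) = 79272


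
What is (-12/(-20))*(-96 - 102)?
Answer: -594/5 ≈ -118.80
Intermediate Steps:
(-12/(-20))*(-96 - 102) = -12*(-1/20)*(-198) = (3/5)*(-198) = -594/5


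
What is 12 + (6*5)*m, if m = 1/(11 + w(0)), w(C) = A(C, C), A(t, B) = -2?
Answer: 46/3 ≈ 15.333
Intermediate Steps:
w(C) = -2
m = ⅑ (m = 1/(11 - 2) = 1/9 = ⅑ ≈ 0.11111)
12 + (6*5)*m = 12 + (6*5)*(⅑) = 12 + 30*(⅑) = 12 + 10/3 = 46/3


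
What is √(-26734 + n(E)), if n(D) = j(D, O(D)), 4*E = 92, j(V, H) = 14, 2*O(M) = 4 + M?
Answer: 4*I*√1670 ≈ 163.46*I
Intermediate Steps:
O(M) = 2 + M/2 (O(M) = (4 + M)/2 = 2 + M/2)
E = 23 (E = (¼)*92 = 23)
n(D) = 14
√(-26734 + n(E)) = √(-26734 + 14) = √(-26720) = 4*I*√1670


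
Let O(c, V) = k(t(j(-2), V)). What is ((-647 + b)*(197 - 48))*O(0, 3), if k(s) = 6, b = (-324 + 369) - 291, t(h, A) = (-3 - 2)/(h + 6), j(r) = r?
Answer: -798342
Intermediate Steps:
t(h, A) = -5/(6 + h)
b = -246 (b = 45 - 291 = -246)
O(c, V) = 6
((-647 + b)*(197 - 48))*O(0, 3) = ((-647 - 246)*(197 - 48))*6 = -893*149*6 = -133057*6 = -798342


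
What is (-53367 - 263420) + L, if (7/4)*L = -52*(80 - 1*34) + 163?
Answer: -2226425/7 ≈ -3.1806e+5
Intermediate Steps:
L = -8916/7 (L = 4*(-52*(80 - 1*34) + 163)/7 = 4*(-52*(80 - 34) + 163)/7 = 4*(-52*46 + 163)/7 = 4*(-2392 + 163)/7 = (4/7)*(-2229) = -8916/7 ≈ -1273.7)
(-53367 - 263420) + L = (-53367 - 263420) - 8916/7 = -316787 - 8916/7 = -2226425/7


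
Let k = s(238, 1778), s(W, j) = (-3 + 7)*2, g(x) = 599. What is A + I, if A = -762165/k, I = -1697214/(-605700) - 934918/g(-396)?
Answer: -23420538880901/241876200 ≈ -96829.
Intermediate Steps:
s(W, j) = 8 (s(W, j) = 4*2 = 8)
I = -94210533569/60469050 (I = -1697214/(-605700) - 934918/599 = -1697214*(-1/605700) - 934918*1/599 = 282869/100950 - 934918/599 = -94210533569/60469050 ≈ -1558.0)
k = 8
A = -762165/8 ≈ -95271.
A + I = -762165/8 - 94210533569/60469050 = -23420538880901/241876200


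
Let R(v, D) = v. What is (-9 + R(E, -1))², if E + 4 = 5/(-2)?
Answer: 961/4 ≈ 240.25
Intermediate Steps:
E = -13/2 (E = -4 + 5/(-2) = -4 + 5*(-½) = -4 - 5/2 = -13/2 ≈ -6.5000)
(-9 + R(E, -1))² = (-9 - 13/2)² = (-31/2)² = 961/4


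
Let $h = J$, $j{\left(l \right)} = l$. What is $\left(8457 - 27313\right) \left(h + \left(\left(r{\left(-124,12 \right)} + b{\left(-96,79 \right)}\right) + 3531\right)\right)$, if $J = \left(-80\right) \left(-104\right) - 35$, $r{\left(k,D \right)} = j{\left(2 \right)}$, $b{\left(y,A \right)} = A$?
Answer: $-224329832$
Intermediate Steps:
$r{\left(k,D \right)} = 2$
$J = 8285$ ($J = 8320 - 35 = 8285$)
$h = 8285$
$\left(8457 - 27313\right) \left(h + \left(\left(r{\left(-124,12 \right)} + b{\left(-96,79 \right)}\right) + 3531\right)\right) = \left(8457 - 27313\right) \left(8285 + \left(\left(2 + 79\right) + 3531\right)\right) = - 18856 \left(8285 + \left(81 + 3531\right)\right) = - 18856 \left(8285 + 3612\right) = \left(-18856\right) 11897 = -224329832$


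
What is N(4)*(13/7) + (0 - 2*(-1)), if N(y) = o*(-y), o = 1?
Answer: -38/7 ≈ -5.4286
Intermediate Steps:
N(y) = -y (N(y) = 1*(-y) = -y)
N(4)*(13/7) + (0 - 2*(-1)) = (-1*4)*(13/7) + (0 - 2*(-1)) = -52/7 + (0 - 1*(-2)) = -4*13/7 + (0 + 2) = -52/7 + 2 = -38/7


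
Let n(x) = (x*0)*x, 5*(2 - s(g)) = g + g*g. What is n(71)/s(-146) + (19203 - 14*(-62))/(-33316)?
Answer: -20071/33316 ≈ -0.60244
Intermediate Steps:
s(g) = 2 - g/5 - g²/5 (s(g) = 2 - (g + g*g)/5 = 2 - (g + g²)/5 = 2 + (-g/5 - g²/5) = 2 - g/5 - g²/5)
n(x) = 0 (n(x) = 0*x = 0)
n(71)/s(-146) + (19203 - 14*(-62))/(-33316) = 0/(2 - ⅕*(-146) - ⅕*(-146)²) + (19203 - 14*(-62))/(-33316) = 0/(2 + 146/5 - ⅕*21316) + (19203 - 1*(-868))*(-1/33316) = 0/(2 + 146/5 - 21316/5) + (19203 + 868)*(-1/33316) = 0/(-4232) + 20071*(-1/33316) = 0*(-1/4232) - 20071/33316 = 0 - 20071/33316 = -20071/33316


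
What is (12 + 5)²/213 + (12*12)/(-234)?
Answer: 2053/2769 ≈ 0.74142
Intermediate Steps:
(12 + 5)²/213 + (12*12)/(-234) = 17²*(1/213) + 144*(-1/234) = 289*(1/213) - 8/13 = 289/213 - 8/13 = 2053/2769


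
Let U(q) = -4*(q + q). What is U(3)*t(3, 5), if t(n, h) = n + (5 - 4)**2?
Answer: -96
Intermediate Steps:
t(n, h) = 1 + n (t(n, h) = n + 1**2 = n + 1 = 1 + n)
U(q) = -8*q
U(3)*t(3, 5) = (-8*3)*(1 + 3) = -24*4 = -96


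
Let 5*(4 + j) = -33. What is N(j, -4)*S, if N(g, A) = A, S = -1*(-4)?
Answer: -16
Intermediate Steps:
S = 4
j = -53/5 (j = -4 + (1/5)*(-33) = -4 - 33/5 = -53/5 ≈ -10.600)
N(j, -4)*S = -4*4 = -16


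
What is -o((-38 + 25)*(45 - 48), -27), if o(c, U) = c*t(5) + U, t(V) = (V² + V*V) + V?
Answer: -2118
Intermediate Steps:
t(V) = V + 2*V² (t(V) = (V² + V²) + V = 2*V² + V = V + 2*V²)
o(c, U) = U + 55*c (o(c, U) = c*(5*(1 + 2*5)) + U = c*(5*(1 + 10)) + U = c*(5*11) + U = c*55 + U = 55*c + U = U + 55*c)
-o((-38 + 25)*(45 - 48), -27) = -(-27 + 55*((-38 + 25)*(45 - 48))) = -(-27 + 55*(-13*(-3))) = -(-27 + 55*39) = -(-27 + 2145) = -1*2118 = -2118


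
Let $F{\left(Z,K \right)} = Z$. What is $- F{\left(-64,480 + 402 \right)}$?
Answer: $64$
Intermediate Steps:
$- F{\left(-64,480 + 402 \right)} = \left(-1\right) \left(-64\right) = 64$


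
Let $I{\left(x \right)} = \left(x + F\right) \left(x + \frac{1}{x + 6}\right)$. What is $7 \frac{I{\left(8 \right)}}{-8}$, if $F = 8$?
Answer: $-113$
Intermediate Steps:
$I{\left(x \right)} = \left(8 + x\right) \left(x + \frac{1}{6 + x}\right)$ ($I{\left(x \right)} = \left(x + 8\right) \left(x + \frac{1}{x + 6}\right) = \left(8 + x\right) \left(x + \frac{1}{6 + x}\right)$)
$7 \frac{I{\left(8 \right)}}{-8} = 7 \frac{\frac{1}{6 + 8} \left(8 + 8^{3} + 14 \cdot 8^{2} + 49 \cdot 8\right)}{-8} = 7 \frac{8 + 512 + 14 \cdot 64 + 392}{14} \left(- \frac{1}{8}\right) = 7 \frac{8 + 512 + 896 + 392}{14} \left(- \frac{1}{8}\right) = 7 \cdot \frac{1}{14} \cdot 1808 \left(- \frac{1}{8}\right) = 7 \cdot \frac{904}{7} \left(- \frac{1}{8}\right) = 7 \left(- \frac{113}{7}\right) = -113$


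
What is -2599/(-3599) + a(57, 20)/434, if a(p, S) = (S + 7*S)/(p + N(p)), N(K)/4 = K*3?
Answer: 418199323/578708403 ≈ 0.72264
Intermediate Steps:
N(K) = 12*K (N(K) = 4*(K*3) = 4*(3*K) = 12*K)
a(p, S) = 8*S/(13*p) (a(p, S) = (S + 7*S)/(p + 12*p) = (8*S)/((13*p)) = (8*S)*(1/(13*p)) = 8*S/(13*p))
-2599/(-3599) + a(57, 20)/434 = -2599/(-3599) + ((8/13)*20/57)/434 = -2599*(-1/3599) + ((8/13)*20*(1/57))*(1/434) = 2599/3599 + (160/741)*(1/434) = 2599/3599 + 80/160797 = 418199323/578708403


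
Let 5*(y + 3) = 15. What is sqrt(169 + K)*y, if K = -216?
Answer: 0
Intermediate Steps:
y = 0 (y = -3 + (1/5)*15 = -3 + 3 = 0)
sqrt(169 + K)*y = sqrt(169 - 216)*0 = sqrt(-47)*0 = (I*sqrt(47))*0 = 0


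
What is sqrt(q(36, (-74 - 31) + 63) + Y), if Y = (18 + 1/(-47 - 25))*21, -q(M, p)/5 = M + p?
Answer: sqrt(58710)/12 ≈ 20.192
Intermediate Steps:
q(M, p) = -5*M - 5*p (q(M, p) = -5*(M + p) = -5*M - 5*p)
Y = 9065/24 (Y = (18 + 1/(-72))*21 = (18 - 1/72)*21 = (1295/72)*21 = 9065/24 ≈ 377.71)
sqrt(q(36, (-74 - 31) + 63) + Y) = sqrt((-5*36 - 5*((-74 - 31) + 63)) + 9065/24) = sqrt((-180 - 5*(-105 + 63)) + 9065/24) = sqrt((-180 - 5*(-42)) + 9065/24) = sqrt((-180 + 210) + 9065/24) = sqrt(30 + 9065/24) = sqrt(9785/24) = sqrt(58710)/12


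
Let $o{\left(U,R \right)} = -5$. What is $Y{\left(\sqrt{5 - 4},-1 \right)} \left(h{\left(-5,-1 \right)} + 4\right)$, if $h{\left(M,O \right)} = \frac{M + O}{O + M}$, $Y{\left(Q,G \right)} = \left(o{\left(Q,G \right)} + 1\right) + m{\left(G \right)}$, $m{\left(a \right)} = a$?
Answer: $-25$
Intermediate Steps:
$Y{\left(Q,G \right)} = -4 + G$ ($Y{\left(Q,G \right)} = \left(-5 + 1\right) + G = -4 + G$)
$h{\left(M,O \right)} = 1$ ($h{\left(M,O \right)} = \frac{M + O}{M + O} = 1$)
$Y{\left(\sqrt{5 - 4},-1 \right)} \left(h{\left(-5,-1 \right)} + 4\right) = \left(-4 - 1\right) \left(1 + 4\right) = \left(-5\right) 5 = -25$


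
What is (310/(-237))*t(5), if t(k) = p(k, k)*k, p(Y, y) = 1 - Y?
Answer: 6200/237 ≈ 26.160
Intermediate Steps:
t(k) = k*(1 - k) (t(k) = (1 - k)*k = k*(1 - k))
(310/(-237))*t(5) = (310/(-237))*(5*(1 - 1*5)) = (310*(-1/237))*(5*(1 - 5)) = -1550*(-4)/237 = -310/237*(-20) = 6200/237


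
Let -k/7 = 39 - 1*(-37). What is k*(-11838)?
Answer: 6297816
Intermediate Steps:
k = -532 (k = -7*(39 - 1*(-37)) = -7*(39 + 37) = -7*76 = -532)
k*(-11838) = -532*(-11838) = 6297816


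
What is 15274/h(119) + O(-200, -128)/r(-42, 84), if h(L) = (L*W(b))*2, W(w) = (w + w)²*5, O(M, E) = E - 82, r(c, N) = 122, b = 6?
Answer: -1218649/746640 ≈ -1.6322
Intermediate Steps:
O(M, E) = -82 + E
W(w) = 20*w² (W(w) = (2*w)²*5 = (4*w²)*5 = 20*w²)
h(L) = 1440*L (h(L) = (L*(20*6²))*2 = (L*(20*36))*2 = (L*720)*2 = (720*L)*2 = 1440*L)
15274/h(119) + O(-200, -128)/r(-42, 84) = 15274/((1440*119)) + (-82 - 128)/122 = 15274/171360 - 210*1/122 = 15274*(1/171360) - 105/61 = 1091/12240 - 105/61 = -1218649/746640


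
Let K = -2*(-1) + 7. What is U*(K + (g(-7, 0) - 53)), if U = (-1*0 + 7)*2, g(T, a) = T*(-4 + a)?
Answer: -224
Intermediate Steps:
U = 14 (U = (0 + 7)*2 = 7*2 = 14)
K = 9 (K = 2 + 7 = 9)
U*(K + (g(-7, 0) - 53)) = 14*(9 + (-7*(-4 + 0) - 53)) = 14*(9 + (-7*(-4) - 53)) = 14*(9 + (28 - 53)) = 14*(9 - 25) = 14*(-16) = -224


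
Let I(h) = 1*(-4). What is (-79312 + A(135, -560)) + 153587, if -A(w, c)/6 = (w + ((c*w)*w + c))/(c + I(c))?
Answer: -3224575/94 ≈ -34304.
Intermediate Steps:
I(h) = -4
A(w, c) = -6*(c + w + c*w**2)/(-4 + c) (A(w, c) = -6*(w + ((c*w)*w + c))/(c - 4) = -6*(w + (c*w**2 + c))/(-4 + c) = -6*(w + (c + c*w**2))/(-4 + c) = -6*(c + w + c*w**2)/(-4 + c))
(-79312 + A(135, -560)) + 153587 = (-79312 + 6*(-1*(-560) - 1*135 - 1*(-560)*135**2)/(-4 - 560)) + 153587 = (-79312 + 6*(560 - 135 - 1*(-560)*18225)/(-564)) + 153587 = (-79312 + 6*(-1/564)*(560 - 135 + 10206000)) + 153587 = (-79312 + 6*(-1/564)*10206425) + 153587 = (-79312 - 10206425/94) + 153587 = -17661753/94 + 153587 = -3224575/94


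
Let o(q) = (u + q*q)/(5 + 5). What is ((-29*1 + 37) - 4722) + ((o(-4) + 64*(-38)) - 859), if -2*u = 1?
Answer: -160069/20 ≈ -8003.5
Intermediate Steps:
u = -½ (u = -½*1 = -½ ≈ -0.50000)
o(q) = -1/20 + q²/10 (o(q) = (-½ + q*q)/(5 + 5) = (-½ + q²)/10 = (-½ + q²)*(⅒) = -1/20 + q²/10)
((-29*1 + 37) - 4722) + ((o(-4) + 64*(-38)) - 859) = ((-29*1 + 37) - 4722) + (((-1/20 + (⅒)*(-4)²) + 64*(-38)) - 859) = ((-29 + 37) - 4722) + (((-1/20 + (⅒)*16) - 2432) - 859) = (8 - 4722) + (((-1/20 + 8/5) - 2432) - 859) = -4714 + ((31/20 - 2432) - 859) = -4714 + (-48609/20 - 859) = -4714 - 65789/20 = -160069/20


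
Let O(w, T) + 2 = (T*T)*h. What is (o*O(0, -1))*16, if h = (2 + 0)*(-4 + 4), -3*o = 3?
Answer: 32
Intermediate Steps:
o = -1 (o = -1/3*3 = -1)
h = 0 (h = 2*0 = 0)
O(w, T) = -2 (O(w, T) = -2 + (T*T)*0 = -2 + T**2*0 = -2 + 0 = -2)
(o*O(0, -1))*16 = -1*(-2)*16 = 2*16 = 32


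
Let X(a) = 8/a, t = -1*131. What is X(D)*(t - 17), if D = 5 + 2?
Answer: -1184/7 ≈ -169.14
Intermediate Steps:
t = -131
D = 7
X(D)*(t - 17) = (8/7)*(-131 - 17) = (8*(⅐))*(-148) = (8/7)*(-148) = -1184/7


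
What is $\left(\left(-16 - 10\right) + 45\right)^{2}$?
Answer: $361$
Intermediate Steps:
$\left(\left(-16 - 10\right) + 45\right)^{2} = \left(-26 + 45\right)^{2} = 19^{2} = 361$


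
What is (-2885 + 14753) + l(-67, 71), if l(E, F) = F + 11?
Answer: 11950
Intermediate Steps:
l(E, F) = 11 + F
(-2885 + 14753) + l(-67, 71) = (-2885 + 14753) + (11 + 71) = 11868 + 82 = 11950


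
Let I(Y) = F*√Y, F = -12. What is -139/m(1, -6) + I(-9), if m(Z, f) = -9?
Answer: 139/9 - 36*I ≈ 15.444 - 36.0*I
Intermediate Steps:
I(Y) = -12*√Y
-139/m(1, -6) + I(-9) = -139/(-9) - 36*I = -139*(-⅑) - 36*I = 139/9 - 36*I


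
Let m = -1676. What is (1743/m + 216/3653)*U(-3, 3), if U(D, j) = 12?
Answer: -18015489/1530607 ≈ -11.770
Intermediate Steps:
(1743/m + 216/3653)*U(-3, 3) = (1743/(-1676) + 216/3653)*12 = (1743*(-1/1676) + 216*(1/3653))*12 = (-1743/1676 + 216/3653)*12 = -6005163/6122428*12 = -18015489/1530607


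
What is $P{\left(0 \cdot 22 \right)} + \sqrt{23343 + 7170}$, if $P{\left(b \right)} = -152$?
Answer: $-152 + \sqrt{30513} \approx 22.68$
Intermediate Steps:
$P{\left(0 \cdot 22 \right)} + \sqrt{23343 + 7170} = -152 + \sqrt{23343 + 7170} = -152 + \sqrt{30513}$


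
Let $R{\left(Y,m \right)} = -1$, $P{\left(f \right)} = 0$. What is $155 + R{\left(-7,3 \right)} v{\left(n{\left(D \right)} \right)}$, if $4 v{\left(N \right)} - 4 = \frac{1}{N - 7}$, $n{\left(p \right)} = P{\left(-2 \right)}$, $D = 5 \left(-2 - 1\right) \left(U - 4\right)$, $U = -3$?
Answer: $\frac{4313}{28} \approx 154.04$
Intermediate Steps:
$D = 105$ ($D = 5 \left(-2 - 1\right) \left(-3 - 4\right) = 5 \left(\left(-3\right) \left(-7\right)\right) = 5 \cdot 21 = 105$)
$n{\left(p \right)} = 0$
$v{\left(N \right)} = 1 + \frac{1}{4 \left(-7 + N\right)}$ ($v{\left(N \right)} = 1 + \frac{1}{4 \left(N - 7\right)} = 1 + \frac{1}{4 \left(-7 + N\right)}$)
$155 + R{\left(-7,3 \right)} v{\left(n{\left(D \right)} \right)} = 155 - \frac{- \frac{27}{4} + 0}{-7 + 0} = 155 - \frac{1}{-7} \left(- \frac{27}{4}\right) = 155 - \left(- \frac{1}{7}\right) \left(- \frac{27}{4}\right) = 155 - \frac{27}{28} = \frac{4313}{28}$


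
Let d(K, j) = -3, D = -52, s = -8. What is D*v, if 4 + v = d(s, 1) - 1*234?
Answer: 12532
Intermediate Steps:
v = -241 (v = -4 + (-3 - 1*234) = -4 + (-3 - 234) = -4 - 237 = -241)
D*v = -52*(-241) = 12532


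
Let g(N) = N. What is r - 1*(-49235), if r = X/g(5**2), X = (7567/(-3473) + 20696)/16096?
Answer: 2991639888767/60762400 ≈ 49235.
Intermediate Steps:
X = 3124767/2430496 (X = (7567*(-1/3473) + 20696)*(1/16096) = (-329/151 + 20696)*(1/16096) = (3124767/151)*(1/16096) = 3124767/2430496 ≈ 1.2857)
r = 3124767/60762400 (r = 3124767/(2430496*(5**2)) = (3124767/2430496)/25 = (3124767/2430496)*(1/25) = 3124767/60762400 ≈ 0.051426)
r - 1*(-49235) = 3124767/60762400 - 1*(-49235) = 3124767/60762400 + 49235 = 2991639888767/60762400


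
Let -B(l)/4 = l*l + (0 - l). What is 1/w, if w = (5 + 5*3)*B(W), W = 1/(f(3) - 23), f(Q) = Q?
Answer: -5/21 ≈ -0.23810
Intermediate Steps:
W = -1/20 (W = 1/(3 - 23) = 1/(-20) = -1/20 ≈ -0.050000)
B(l) = -4*l² + 4*l (B(l) = -4*(l*l + (0 - l)) = -4*(l² - l) = -4*l² + 4*l)
w = -21/5 (w = (5 + 5*3)*(4*(-1/20)*(1 - 1*(-1/20))) = (5 + 15)*(4*(-1/20)*(1 + 1/20)) = 20*(4*(-1/20)*(21/20)) = 20*(-21/100) = -21/5 ≈ -4.2000)
1/w = 1/(-21/5) = -5/21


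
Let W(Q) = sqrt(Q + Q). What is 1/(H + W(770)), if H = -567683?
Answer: -567683/322263986949 - 2*sqrt(385)/322263986949 ≈ -1.7617e-6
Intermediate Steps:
W(Q) = sqrt(2)*sqrt(Q) (W(Q) = sqrt(2*Q) = sqrt(2)*sqrt(Q))
1/(H + W(770)) = 1/(-567683 + sqrt(2)*sqrt(770)) = 1/(-567683 + 2*sqrt(385))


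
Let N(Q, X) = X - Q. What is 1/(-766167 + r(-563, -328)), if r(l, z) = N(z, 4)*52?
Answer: -1/748903 ≈ -1.3353e-6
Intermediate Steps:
r(l, z) = 208 - 52*z (r(l, z) = (4 - z)*52 = 208 - 52*z)
1/(-766167 + r(-563, -328)) = 1/(-766167 + (208 - 52*(-328))) = 1/(-766167 + (208 + 17056)) = 1/(-766167 + 17264) = 1/(-748903) = -1/748903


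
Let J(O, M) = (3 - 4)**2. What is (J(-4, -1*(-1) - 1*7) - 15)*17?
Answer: -238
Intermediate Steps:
J(O, M) = 1 (J(O, M) = (-1)**2 = 1)
(J(-4, -1*(-1) - 1*7) - 15)*17 = (1 - 15)*17 = -14*17 = -238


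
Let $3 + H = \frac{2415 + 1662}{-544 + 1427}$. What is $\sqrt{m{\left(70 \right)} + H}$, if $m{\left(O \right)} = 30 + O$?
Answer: $\frac{8 \sqrt{1237966}}{883} \approx 10.081$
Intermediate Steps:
$H = \frac{1428}{883}$ ($H = -3 + \frac{2415 + 1662}{-544 + 1427} = -3 + \frac{4077}{883} = \frac{1428}{883} \approx 1.6172$)
$\sqrt{m{\left(70 \right)} + H} = \sqrt{\left(30 + 70\right) + \frac{1428}{883}} = \sqrt{100 + \frac{1428}{883}} = \sqrt{\frac{89728}{883}} = \frac{8 \sqrt{1237966}}{883}$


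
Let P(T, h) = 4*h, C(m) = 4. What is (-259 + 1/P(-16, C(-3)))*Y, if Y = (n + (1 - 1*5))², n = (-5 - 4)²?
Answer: -24563847/16 ≈ -1.5352e+6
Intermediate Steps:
n = 81 (n = (-9)² = 81)
Y = 5929 (Y = (81 + (1 - 1*5))² = (81 + (1 - 5))² = (81 - 4)² = 77² = 5929)
(-259 + 1/P(-16, C(-3)))*Y = (-259 + 1/(4*4))*5929 = (-259 + 1/16)*5929 = -4143/16*5929 = -24563847/16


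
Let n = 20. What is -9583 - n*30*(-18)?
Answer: 1217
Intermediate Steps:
-9583 - n*30*(-18) = -9583 - 20*30*(-18) = -9583 - 600*(-18) = -9583 - 1*(-10800) = -9583 + 10800 = 1217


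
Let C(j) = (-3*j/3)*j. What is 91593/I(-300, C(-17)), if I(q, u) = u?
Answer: -91593/289 ≈ -316.93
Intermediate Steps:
C(j) = -j**2 (C(j) = (-3*j/3)*j = (-j)*j = -j**2)
91593/I(-300, C(-17)) = 91593/((-1*(-17)**2)) = 91593/((-1*289)) = 91593/(-289) = 91593*(-1/289) = -91593/289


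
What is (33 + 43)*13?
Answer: 988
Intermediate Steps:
(33 + 43)*13 = 76*13 = 988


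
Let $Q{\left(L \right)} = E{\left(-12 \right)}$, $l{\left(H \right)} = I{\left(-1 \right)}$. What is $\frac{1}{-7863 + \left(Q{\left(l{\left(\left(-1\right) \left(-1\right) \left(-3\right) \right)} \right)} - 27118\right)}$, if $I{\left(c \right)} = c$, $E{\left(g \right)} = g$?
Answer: $- \frac{1}{34993} \approx -2.8577 \cdot 10^{-5}$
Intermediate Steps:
$l{\left(H \right)} = -1$
$Q{\left(L \right)} = -12$
$\frac{1}{-7863 + \left(Q{\left(l{\left(\left(-1\right) \left(-1\right) \left(-3\right) \right)} \right)} - 27118\right)} = \frac{1}{-7863 - 27130} = \frac{1}{-34993} = - \frac{1}{34993}$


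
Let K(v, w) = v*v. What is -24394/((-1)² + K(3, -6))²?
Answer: -12197/50 ≈ -243.94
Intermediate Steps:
K(v, w) = v²
-24394/((-1)² + K(3, -6))² = -24394/((-1)² + 3²)² = -24394/(1 + 9)² = -24394/(10²) = -24394/100 = -24394*1/100 = -12197/50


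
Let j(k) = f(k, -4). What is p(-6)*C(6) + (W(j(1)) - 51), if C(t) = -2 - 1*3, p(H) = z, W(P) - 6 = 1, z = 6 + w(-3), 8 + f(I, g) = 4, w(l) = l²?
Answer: -119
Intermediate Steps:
f(I, g) = -4 (f(I, g) = -8 + 4 = -4)
j(k) = -4
z = 15 (z = 6 + (-3)² = 6 + 9 = 15)
W(P) = 7 (W(P) = 6 + 1 = 7)
p(H) = 15
C(t) = -5 (C(t) = -2 - 3 = -5)
p(-6)*C(6) + (W(j(1)) - 51) = 15*(-5) + (7 - 51) = -75 - 44 = -119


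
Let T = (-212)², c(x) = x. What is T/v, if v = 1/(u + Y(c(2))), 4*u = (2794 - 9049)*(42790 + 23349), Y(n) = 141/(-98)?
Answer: -227768024405532/49 ≈ -4.6483e+12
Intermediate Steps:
Y(n) = -141/98 (Y(n) = 141*(-1/98) = -141/98)
u = -413699445/4 (u = ((2794 - 9049)*(42790 + 23349))/4 = (-6255*66139)/4 = (¼)*(-413699445) = -413699445/4 ≈ -1.0342e+8)
T = 44944
v = -196/20271273087 (v = 1/(-413699445/4 - 141/98) = 1/(-20271273087/196) = -196/20271273087 ≈ -9.6689e-9)
T/v = 44944/(-196/20271273087) = 44944*(-20271273087/196) = -227768024405532/49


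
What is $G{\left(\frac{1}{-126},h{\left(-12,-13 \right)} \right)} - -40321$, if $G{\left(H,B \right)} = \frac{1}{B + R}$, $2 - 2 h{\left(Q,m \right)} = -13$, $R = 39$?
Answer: $\frac{3749855}{93} \approx 40321.0$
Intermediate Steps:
$h{\left(Q,m \right)} = \frac{15}{2}$ ($h{\left(Q,m \right)} = 1 - - \frac{13}{2} = 1 + \frac{13}{2} = \frac{15}{2}$)
$G{\left(H,B \right)} = \frac{1}{39 + B}$ ($G{\left(H,B \right)} = \frac{1}{B + 39} = \frac{1}{39 + B}$)
$G{\left(\frac{1}{-126},h{\left(-12,-13 \right)} \right)} - -40321 = \frac{1}{39 + \frac{15}{2}} - -40321 = \frac{1}{\frac{93}{2}} + 40321 = \frac{2}{93} + 40321 = \frac{3749855}{93}$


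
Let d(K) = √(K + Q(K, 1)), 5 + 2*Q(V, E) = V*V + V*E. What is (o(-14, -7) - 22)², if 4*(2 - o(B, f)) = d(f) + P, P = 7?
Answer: (174 + √46)²/64 ≈ 510.66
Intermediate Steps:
Q(V, E) = -5/2 + V²/2 + E*V/2 (Q(V, E) = -5/2 + (V*V + V*E)/2 = -5/2 + (V² + E*V)/2 = -5/2 + (V²/2 + E*V/2) = -5/2 + V²/2 + E*V/2)
d(K) = √(-5/2 + K²/2 + 3*K/2) (d(K) = √(K + (-5/2 + K²/2 + (½)*1*K)) = √(K + (-5/2 + K²/2 + K/2)) = √(K + (-5/2 + K/2 + K²/2)) = √(-5/2 + K²/2 + 3*K/2))
o(B, f) = ¼ - √(-10 + 2*f² + 6*f)/8 (o(B, f) = 2 - (√(-10 + 2*f² + 6*f)/2 + 7)/4 = 2 - (7 + √(-10 + 2*f² + 6*f)/2)/4 = 2 + (-7/4 - √(-10 + 2*f² + 6*f)/8) = ¼ - √(-10 + 2*f² + 6*f)/8)
(o(-14, -7) - 22)² = ((¼ - √(-10 + 2*(-7)² + 6*(-7))/8) - 22)² = ((¼ - √(-10 + 2*49 - 42)/8) - 22)² = ((¼ - √(-10 + 98 - 42)/8) - 22)² = ((¼ - √46/8) - 22)² = (-87/4 - √46/8)²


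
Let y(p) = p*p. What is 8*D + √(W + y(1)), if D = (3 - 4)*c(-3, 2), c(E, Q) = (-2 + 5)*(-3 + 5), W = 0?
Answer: -47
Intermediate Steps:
c(E, Q) = 6 (c(E, Q) = 3*2 = 6)
y(p) = p²
D = -6 (D = (3 - 4)*6 = -1*6 = -6)
8*D + √(W + y(1)) = 8*(-6) + √(0 + 1²) = -48 + √(0 + 1) = -48 + √1 = -48 + 1 = -47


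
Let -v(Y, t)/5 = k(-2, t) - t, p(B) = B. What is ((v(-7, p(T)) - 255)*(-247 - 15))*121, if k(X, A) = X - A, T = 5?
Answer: 6181890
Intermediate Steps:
v(Y, t) = 10 + 10*t (v(Y, t) = -5*((-2 - t) - t) = -5*(-2 - 2*t) = 10 + 10*t)
((v(-7, p(T)) - 255)*(-247 - 15))*121 = (((10 + 10*5) - 255)*(-247 - 15))*121 = (((10 + 50) - 255)*(-262))*121 = ((60 - 255)*(-262))*121 = -195*(-262)*121 = 51090*121 = 6181890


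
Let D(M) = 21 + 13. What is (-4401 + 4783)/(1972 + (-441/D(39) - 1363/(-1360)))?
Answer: 519520/2665643 ≈ 0.19489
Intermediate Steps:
D(M) = 34
(-4401 + 4783)/(1972 + (-441/D(39) - 1363/(-1360))) = (-4401 + 4783)/(1972 + (-441/34 - 1363/(-1360))) = 382/(1972 + (-441*1/34 - 1363*(-1/1360))) = 382/(1972 + (-441/34 + 1363/1360)) = 382/(1972 - 16277/1360) = 382/(2665643/1360) = 382*(1360/2665643) = 519520/2665643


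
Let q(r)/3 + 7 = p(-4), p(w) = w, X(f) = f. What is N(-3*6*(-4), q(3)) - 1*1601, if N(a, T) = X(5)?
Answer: -1596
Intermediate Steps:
q(r) = -33 (q(r) = -21 + 3*(-4) = -21 - 12 = -33)
N(a, T) = 5
N(-3*6*(-4), q(3)) - 1*1601 = 5 - 1*1601 = 5 - 1601 = -1596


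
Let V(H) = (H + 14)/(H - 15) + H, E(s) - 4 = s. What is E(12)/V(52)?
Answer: 296/995 ≈ 0.29749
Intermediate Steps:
E(s) = 4 + s
V(H) = H + (14 + H)/(-15 + H) (V(H) = (14 + H)/(-15 + H) + H = H + (14 + H)/(-15 + H))
E(12)/V(52) = (4 + 12)/(((14 + 52² - 14*52)/(-15 + 52))) = 16/(((14 + 2704 - 728)/37)) = 16/(((1/37)*1990)) = 16/(1990/37) = 16*(37/1990) = 296/995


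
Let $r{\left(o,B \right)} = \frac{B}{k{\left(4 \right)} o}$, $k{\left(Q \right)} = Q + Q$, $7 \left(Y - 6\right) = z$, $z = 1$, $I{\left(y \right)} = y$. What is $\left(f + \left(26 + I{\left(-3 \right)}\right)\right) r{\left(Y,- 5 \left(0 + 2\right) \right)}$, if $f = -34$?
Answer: $\frac{385}{172} \approx 2.2384$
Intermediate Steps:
$Y = \frac{43}{7}$ ($Y = 6 + \frac{1}{7} \cdot 1 = 6 + \frac{1}{7} = \frac{43}{7} \approx 6.1429$)
$k{\left(Q \right)} = 2 Q$
$r{\left(o,B \right)} = \frac{B}{8 o}$ ($r{\left(o,B \right)} = \frac{B}{2 \cdot 4 o} = \frac{B}{8 o}$)
$\left(f + \left(26 + I{\left(-3 \right)}\right)\right) r{\left(Y,- 5 \left(0 + 2\right) \right)} = \left(-34 + \left(26 - 3\right)\right) \frac{\left(-5\right) \left(0 + 2\right)}{8 \cdot \frac{43}{7}} = \left(-34 + 23\right) \frac{1}{8} \left(\left(-5\right) 2\right) \frac{7}{43} = - 11 \cdot \frac{1}{8} \left(-10\right) \frac{7}{43} = \left(-11\right) \left(- \frac{35}{172}\right) = \frac{385}{172}$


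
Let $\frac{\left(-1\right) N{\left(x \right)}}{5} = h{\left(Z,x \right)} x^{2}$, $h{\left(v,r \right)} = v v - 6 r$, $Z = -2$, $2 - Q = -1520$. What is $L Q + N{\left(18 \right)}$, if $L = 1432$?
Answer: $2347984$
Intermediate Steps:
$Q = 1522$ ($Q = 2 - -1520 = 2 + 1520 = 1522$)
$h{\left(v,r \right)} = v^{2} - 6 r$
$N{\left(x \right)} = - 5 x^{2} \left(4 - 6 x\right)$ ($N{\left(x \right)} = - 5 \left(\left(-2\right)^{2} - 6 x\right) x^{2} = - 5 \left(4 - 6 x\right) x^{2} = - 5 x^{2} \left(4 - 6 x\right)$)
$L Q + N{\left(18 \right)} = 1432 \cdot 1522 + 18^{2} \left(-20 + 30 \cdot 18\right) = 2179504 + 324 \left(-20 + 540\right) = 2179504 + 324 \cdot 520 = 2179504 + 168480 = 2347984$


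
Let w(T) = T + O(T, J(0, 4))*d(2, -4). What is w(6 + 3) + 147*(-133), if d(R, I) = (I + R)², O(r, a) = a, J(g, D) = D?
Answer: -19526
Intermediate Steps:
w(T) = 16 + T (w(T) = T + 4*(-4 + 2)² = T + 4*(-2)² = T + 4*4 = T + 16 = 16 + T)
w(6 + 3) + 147*(-133) = (16 + (6 + 3)) + 147*(-133) = (16 + 9) - 19551 = 25 - 19551 = -19526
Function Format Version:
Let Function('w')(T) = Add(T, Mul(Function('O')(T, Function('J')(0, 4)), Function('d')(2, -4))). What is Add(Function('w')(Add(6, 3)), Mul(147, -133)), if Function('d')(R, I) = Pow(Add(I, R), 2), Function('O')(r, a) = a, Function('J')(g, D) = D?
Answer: -19526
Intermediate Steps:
Function('w')(T) = Add(16, T) (Function('w')(T) = Add(T, Mul(4, Pow(Add(-4, 2), 2))) = Add(T, Mul(4, Pow(-2, 2))) = Add(T, Mul(4, 4)) = Add(T, 16) = Add(16, T))
Add(Function('w')(Add(6, 3)), Mul(147, -133)) = Add(Add(16, Add(6, 3)), Mul(147, -133)) = Add(Add(16, 9), -19551) = Add(25, -19551) = -19526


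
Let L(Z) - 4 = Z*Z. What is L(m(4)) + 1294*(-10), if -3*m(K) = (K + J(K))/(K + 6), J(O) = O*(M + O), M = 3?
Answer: -2910344/225 ≈ -12935.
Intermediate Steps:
J(O) = O*(3 + O)
m(K) = -(K + K*(3 + K))/(3*(6 + K)) (m(K) = -(K + K*(3 + K))/(3*(K + 6)) = -(K + K*(3 + K))/(3*(6 + K)))
L(Z) = 4 + Z² (L(Z) = 4 + Z*Z = 4 + Z²)
L(m(4)) + 1294*(-10) = (4 + ((⅓)*4*(-4 - 1*4)/(6 + 4))²) + 1294*(-10) = (4 + ((⅓)*4*(-4 - 4)/10)²) - 12940 = (4 + ((⅓)*4*(⅒)*(-8))²) - 12940 = (4 + (-16/15)²) - 12940 = (4 + 256/225) - 12940 = 1156/225 - 12940 = -2910344/225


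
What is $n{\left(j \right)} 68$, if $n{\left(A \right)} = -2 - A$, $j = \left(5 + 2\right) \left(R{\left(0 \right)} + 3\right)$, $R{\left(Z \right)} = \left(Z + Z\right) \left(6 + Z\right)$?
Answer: $-1564$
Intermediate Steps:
$R{\left(Z \right)} = 2 Z \left(6 + Z\right)$
$j = 21$ ($j = \left(5 + 2\right) \left(2 \cdot 0 \left(6 + 0\right) + 3\right) = 7 \left(2 \cdot 0 \cdot 6 + 3\right) = 7 \left(0 + 3\right) = 7 \cdot 3 = 21$)
$n{\left(j \right)} 68 = \left(-2 - 21\right) 68 = \left(-23\right) 68 = -1564$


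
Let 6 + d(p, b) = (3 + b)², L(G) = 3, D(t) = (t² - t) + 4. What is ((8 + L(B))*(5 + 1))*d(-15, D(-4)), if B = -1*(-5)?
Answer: 47718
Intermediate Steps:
D(t) = 4 + t² - t
B = 5
d(p, b) = -6 + (3 + b)²
((8 + L(B))*(5 + 1))*d(-15, D(-4)) = ((8 + 3)*(5 + 1))*(-6 + (3 + (4 + (-4)² - 1*(-4)))²) = (11*6)*(-6 + (3 + (4 + 16 + 4))²) = 66*(-6 + (3 + 24)²) = 66*(-6 + 27²) = 66*(-6 + 729) = 66*723 = 47718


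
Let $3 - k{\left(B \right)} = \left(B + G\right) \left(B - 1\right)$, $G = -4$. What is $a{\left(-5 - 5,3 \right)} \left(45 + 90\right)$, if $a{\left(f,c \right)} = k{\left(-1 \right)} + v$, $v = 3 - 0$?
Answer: $-540$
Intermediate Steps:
$v = 3$ ($v = 3 + 0 = 3$)
$k{\left(B \right)} = 3 - \left(-1 + B\right) \left(-4 + B\right)$ ($k{\left(B \right)} = 3 - \left(B - 4\right) \left(B - 1\right) = 3 - \left(-4 + B\right) \left(-1 + B\right) = 3 - \left(-1 + B\right) \left(-4 + B\right)$)
$a{\left(f,c \right)} = -4$ ($a{\left(f,c \right)} = \left(-1 - \left(-1\right)^{2} + 5 \left(-1\right)\right) + 3 = \left(-1 - 1 - 5\right) + 3 = -7 + 3 = -4$)
$a{\left(-5 - 5,3 \right)} \left(45 + 90\right) = - 4 \left(45 + 90\right) = \left(-4\right) 135 = -540$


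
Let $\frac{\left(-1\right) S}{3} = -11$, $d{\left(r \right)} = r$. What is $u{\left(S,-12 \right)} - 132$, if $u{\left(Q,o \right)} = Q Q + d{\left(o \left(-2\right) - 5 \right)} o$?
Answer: $729$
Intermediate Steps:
$S = 33$ ($S = \left(-3\right) \left(-11\right) = 33$)
$u{\left(Q,o \right)} = Q^{2} + o \left(-5 - 2 o\right)$ ($u{\left(Q,o \right)} = Q Q + \left(o \left(-2\right) - 5\right) o = Q^{2} + \left(- 2 o - 5\right) o = Q^{2} + \left(-5 - 2 o\right) o = Q^{2} + o \left(-5 - 2 o\right)$)
$u{\left(S,-12 \right)} - 132 = \left(33^{2} - - 12 \left(5 + 2 \left(-12\right)\right)\right) - 132 = \left(1089 - - 12 \left(5 - 24\right)\right) - 132 = \left(1089 - \left(-12\right) \left(-19\right)\right) - 132 = \left(1089 - 228\right) - 132 = 861 - 132 = 729$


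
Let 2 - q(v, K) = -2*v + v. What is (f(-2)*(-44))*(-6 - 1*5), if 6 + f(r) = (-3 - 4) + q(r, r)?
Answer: -6292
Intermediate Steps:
q(v, K) = 2 + v (q(v, K) = 2 - (-2*v + v) = 2 - (-1)*v = 2 + v)
f(r) = -11 + r (f(r) = -6 + ((-3 - 4) + (2 + r)) = -6 + (-7 + (2 + r)) = -6 + (-5 + r) = -11 + r)
(f(-2)*(-44))*(-6 - 1*5) = ((-11 - 2)*(-44))*(-6 - 1*5) = (-13*(-44))*(-6 - 5) = 572*(-11) = -6292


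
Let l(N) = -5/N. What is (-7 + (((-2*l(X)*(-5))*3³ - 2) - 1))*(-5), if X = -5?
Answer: -1300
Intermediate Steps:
(-7 + (((-2*l(X)*(-5))*3³ - 2) - 1))*(-5) = (-7 + (((-(-10)/(-5)*(-5))*3³ - 2) - 1))*(-5) = (-7 + (((-(-10)*(-1)/5*(-5))*27 - 2) - 1))*(-5) = (-7 + (((-2*1*(-5))*27 - 2) - 1))*(-5) = (-7 + ((-2*(-5)*27 - 2) - 1))*(-5) = (-7 + ((10*27 - 2) - 1))*(-5) = (-7 + ((270 - 2) - 1))*(-5) = (-7 + (268 - 1))*(-5) = (-7 + 267)*(-5) = 260*(-5) = -1300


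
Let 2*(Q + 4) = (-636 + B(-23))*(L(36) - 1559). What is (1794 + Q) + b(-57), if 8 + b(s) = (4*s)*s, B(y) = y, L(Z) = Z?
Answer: 1033213/2 ≈ 5.1661e+5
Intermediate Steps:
b(s) = -8 + 4*s² (b(s) = -8 + (4*s)*s = -8 + 4*s²)
Q = 1003649/2 (Q = -4 + ((-636 - 23)*(36 - 1559))/2 = -4 + (-659*(-1523))/2 = -4 + (½)*1003657 = -4 + 1003657/2 = 1003649/2 ≈ 5.0182e+5)
(1794 + Q) + b(-57) = (1794 + 1003649/2) + (-8 + 4*(-57)²) = 1007237/2 + (-8 + 4*3249) = 1007237/2 + (-8 + 12996) = 1007237/2 + 12988 = 1033213/2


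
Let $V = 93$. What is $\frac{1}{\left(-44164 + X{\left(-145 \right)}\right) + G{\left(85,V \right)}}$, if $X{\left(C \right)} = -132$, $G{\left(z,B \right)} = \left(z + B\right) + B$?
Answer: $- \frac{1}{44025} \approx -2.2714 \cdot 10^{-5}$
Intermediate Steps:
$G{\left(z,B \right)} = z + 2 B$ ($G{\left(z,B \right)} = \left(B + z\right) + B = z + 2 B$)
$\frac{1}{\left(-44164 + X{\left(-145 \right)}\right) + G{\left(85,V \right)}} = \frac{1}{\left(-44164 - 132\right) + \left(85 + 2 \cdot 93\right)} = \frac{1}{-44296 + \left(85 + 186\right)} = \frac{1}{-44296 + 271} = \frac{1}{-44025} = - \frac{1}{44025}$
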